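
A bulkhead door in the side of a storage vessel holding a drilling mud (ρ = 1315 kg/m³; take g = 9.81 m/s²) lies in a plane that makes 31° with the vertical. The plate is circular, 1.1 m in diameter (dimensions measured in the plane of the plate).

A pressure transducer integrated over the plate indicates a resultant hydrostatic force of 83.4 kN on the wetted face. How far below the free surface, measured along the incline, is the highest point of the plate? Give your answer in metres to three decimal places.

y_top ≈ 7.387 m

γ = ρg = 1315 × 9.81 / 1000 = 12.90015 kN/m³.
A = π(0.55)² = 0.950332 m².
From F = γ·h_c·A, the centroid depth is h_c = 83.4/(12.90015 × 0.950332) = 6.80293 m.
The plate makes 31° with the vertical, i.e. θ = 90° − 31° = 59° to the horizontal. Measuring y along the incline from the free-surface line, vertical depth h = y·sinθ with sinθ = 0.857167.
Along the incline, y_c = h_c/sinθ = 6.80293/0.857167 = 7.93653 m.
The centroid is at the centre, 0.55 m below the top of the plate, so the highest point sits at y_top = 7.93653 − 0.55 = 7.38653 m along the incline.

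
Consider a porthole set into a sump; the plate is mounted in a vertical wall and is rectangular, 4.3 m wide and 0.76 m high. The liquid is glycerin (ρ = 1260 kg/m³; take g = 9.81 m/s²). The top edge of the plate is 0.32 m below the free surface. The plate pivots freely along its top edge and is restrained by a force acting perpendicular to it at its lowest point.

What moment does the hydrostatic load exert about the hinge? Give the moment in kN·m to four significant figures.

γ = ρg = 1260 × 9.81 / 1000 = 12.3606 kN/m³.
The centroid lies 0.76/2 = 0.38 m below the top edge, so the centroid depth is h_c = 0.32 + 0.38 = 0.7 m.
A = 4.3 × 0.76 = 3.268 m².
Resultant F = γ·h_c·A = 12.3606 × 0.7 × 3.268 = 28.2761 kN.
I_c = b·h³/12 = 4.3 × 0.76³/12 = 0.1573 m⁴.
Centre of pressure: y_p = y_c + I_c/(y_c·A) = 0.7 + 0.1573/(0.7 × 3.268) = 0.7 + 0.068762 = 0.768762 m along the plane.
The resultant acts 0.38 + 0.068762 = 0.448762 m (along the plate) below the hinge at the top edge, so the moment about the hinge is M = F × 0.448762 = 28.2761 × 0.448762 = 12.6892 kN·m.

M ≈ 12.69 kN·m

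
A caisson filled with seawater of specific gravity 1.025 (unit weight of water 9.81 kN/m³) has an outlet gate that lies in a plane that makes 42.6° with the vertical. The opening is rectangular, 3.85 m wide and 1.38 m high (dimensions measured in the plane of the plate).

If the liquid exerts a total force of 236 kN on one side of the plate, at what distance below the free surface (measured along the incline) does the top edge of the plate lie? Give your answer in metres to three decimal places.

γ = 1.025 × 9.81 = 10.05525 kN/m³.
A = 3.85 × 1.38 = 5.313 m².
From F = γ·h_c·A, the centroid depth is h_c = 236/(10.05525 × 5.313) = 4.41753 m.
The plate makes 42.6° with the vertical, i.e. θ = 90° − 42.6° = 47.4° to the horizontal. Measuring y along the incline from the free-surface line, vertical depth h = y·sinθ with sinθ = 0.736097.
Along the incline, y_c = h_c/sinθ = 4.41753/0.736097 = 6.00129 m.
The centroid lies 1.38/2 = 0.69 m below the top edge, so the top edge sits at y_top = 6.00129 − 0.69 = 5.31129 m along the incline.

y_top ≈ 5.311 m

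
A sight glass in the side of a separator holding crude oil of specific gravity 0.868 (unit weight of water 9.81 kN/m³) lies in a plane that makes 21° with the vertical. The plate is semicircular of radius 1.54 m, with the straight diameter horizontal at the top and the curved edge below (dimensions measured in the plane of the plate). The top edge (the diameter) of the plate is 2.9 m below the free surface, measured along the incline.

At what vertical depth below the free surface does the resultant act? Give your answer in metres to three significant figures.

γ = 0.868 × 9.81 = 8.51508 kN/m³.
The plate makes 21° with the vertical, i.e. θ = 90° − 21° = 69° to the horizontal. Measuring y along the incline from the free-surface line, vertical depth h = y·sinθ with sinθ = 0.933580.
The centroid of a semicircle lies 4r/(3π) = 0.653596 m from the diameter, here below the top edge, so y_c = 2.9 + 0.653596 = 3.5536 m and h_c = 3.5536 × 0.933580 = 3.31757 m.
A = πr²/2 = π × 1.54²/2 = 3.7253 m².
Resultant F = γ·h_c·A = 8.51508 × 3.31757 × 3.7253 = 105.237 kN.
I_c = (π/8 − 8/(9π))·r⁴ = 0.109757 × 1.54⁴ = 0.617327 m⁴.
Centre of pressure: y_p = y_c + I_c/(y_c·A) = 3.5536 + 0.617327/(3.5536 × 3.7253) = 3.5536 + 0.0466322 = 3.60023 m along the plane.
Vertically, h_p = y_p·sinθ = 3.60023 × 0.933580 = 3.3611 m.

h_p = 3.36 m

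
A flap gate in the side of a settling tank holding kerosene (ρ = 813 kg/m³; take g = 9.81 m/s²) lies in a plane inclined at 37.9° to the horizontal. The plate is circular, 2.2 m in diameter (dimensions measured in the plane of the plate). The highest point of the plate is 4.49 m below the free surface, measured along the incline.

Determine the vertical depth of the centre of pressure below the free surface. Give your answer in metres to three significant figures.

γ = ρg = 813 × 9.81 / 1000 = 7.97553 kN/m³.
Let θ = 37.9° be the plate's angle to the horizontal; measure y along the incline from where the plane meets the free surface. Vertical depth h = y·sinθ with sinθ = 0.614285.
The centroid is at the centre, 1.1 m below the top of the plate, so y_c = 4.49 + 1.1 = 5.59 m and h_c = 5.59 × 0.614285 = 3.43385 m.
A = π(1.1)² = 3.80133 m².
Resultant F = γ·h_c·A = 7.97553 × 3.43385 × 3.80133 = 104.106 kN.
I_c = πr⁴/4 = π × 1.1⁴/4 = 1.1499 m⁴.
Centre of pressure: y_p = y_c + I_c/(y_c·A) = 5.59 + 1.1499/(5.59 × 3.80133) = 5.59 + 0.0541144 = 5.64411 m along the plane.
Vertically, h_p = y_p·sinθ = 5.64411 × 0.614285 = 3.46709 m.

h_p = 3.47 m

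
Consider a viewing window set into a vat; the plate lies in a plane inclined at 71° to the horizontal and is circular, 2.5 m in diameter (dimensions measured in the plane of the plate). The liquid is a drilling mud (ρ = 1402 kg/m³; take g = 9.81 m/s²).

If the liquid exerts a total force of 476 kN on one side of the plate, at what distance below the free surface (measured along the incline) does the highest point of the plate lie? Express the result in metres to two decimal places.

γ = ρg = 1402 × 9.81 / 1000 = 13.75362 kN/m³.
A = π(1.25)² = 4.90874 m².
From F = γ·h_c·A, the centroid depth is h_c = 476/(13.75362 × 4.90874) = 7.0505 m.
Let θ = 71° be the plate's angle to the horizontal; measure y along the incline from where the plane meets the free surface. Vertical depth h = y·sinθ with sinθ = 0.945519.
Along the incline, y_c = h_c/sinθ = 7.0505/0.945519 = 7.45675 m.
The centroid is at the centre, 1.25 m below the top of the plate, so the highest point sits at y_top = 7.45675 − 1.25 = 6.20675 m along the incline.

y_top ≈ 6.21 m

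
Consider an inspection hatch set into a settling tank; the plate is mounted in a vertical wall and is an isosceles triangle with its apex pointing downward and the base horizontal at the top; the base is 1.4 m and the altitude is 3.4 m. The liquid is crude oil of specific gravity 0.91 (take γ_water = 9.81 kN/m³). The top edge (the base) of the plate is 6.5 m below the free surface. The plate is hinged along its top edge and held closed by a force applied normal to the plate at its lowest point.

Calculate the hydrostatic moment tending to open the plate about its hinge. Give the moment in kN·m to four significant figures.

γ = 0.91 × 9.81 = 8.9271 kN/m³.
With the apex down, the centroid sits h/3 = 3.4/3 = 1.13333 m below the base (the top edge), so the centroid depth is h_c = 6.5 + 1.13333 = 7.63333 m.
A = ½ × 1.4 × 3.4 = 2.38 m².
Resultant F = γ·h_c·A = 8.9271 × 7.63333 × 2.38 = 162.182 kN.
I_c = b·h³/36 = 1.4 × 3.4³/36 = 1.52849 m⁴.
Centre of pressure: y_p = y_c + I_c/(y_c·A) = 7.63333 + 1.52849/(7.63333 × 2.38) = 7.63333 + 0.084134 = 7.71746 m along the plane.
The resultant acts 1.13333 + 0.084134 = 1.21746 m (along the plate) below the hinge at the top edge, so the moment about the hinge is M = F × 1.21746 = 162.182 × 1.21746 = 197.45 kN·m.

M ≈ 197.5 kN·m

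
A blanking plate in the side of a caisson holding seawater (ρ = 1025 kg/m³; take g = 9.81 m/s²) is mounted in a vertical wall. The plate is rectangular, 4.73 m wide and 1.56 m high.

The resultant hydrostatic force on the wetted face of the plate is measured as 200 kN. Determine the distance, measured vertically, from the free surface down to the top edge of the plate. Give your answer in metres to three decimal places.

γ = ρg = 1025 × 9.81 / 1000 = 10.05525 kN/m³.
A = 4.73 × 1.56 = 7.3788 m².
From F = γ·h_c·A, the centroid depth is h_c = 200/(10.05525 × 7.3788) = 2.69557 m.
The centroid lies 1.56/2 = 0.78 m below the top edge, so the top edge sits at h_top = 2.69557 − 0.78 = 1.91557 m below the surface.

d_top ≈ 1.916 m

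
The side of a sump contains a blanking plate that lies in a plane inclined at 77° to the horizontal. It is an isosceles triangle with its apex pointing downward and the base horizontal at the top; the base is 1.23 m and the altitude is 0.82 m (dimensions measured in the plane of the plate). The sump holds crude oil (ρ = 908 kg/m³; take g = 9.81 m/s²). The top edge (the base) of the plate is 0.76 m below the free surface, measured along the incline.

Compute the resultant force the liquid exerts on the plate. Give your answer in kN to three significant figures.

F ≈ 4.52 kN

γ = ρg = 908 × 9.81 / 1000 = 8.90748 kN/m³.
Let θ = 77° be the plate's angle to the horizontal; measure y along the incline from where the plane meets the free surface. Vertical depth h = y·sinθ with sinθ = 0.974370.
With the apex down, the centroid sits h/3 = 0.82/3 = 0.273333 m below the base (the top edge), so y_c = 0.76 + 0.273333 = 1.03333 m and h_c = 1.03333 × 0.974370 = 1.00685 m.
A = ½ × 1.23 × 0.82 = 0.5043 m².
Resultant F = γ·h_c·A = 8.90748 × 1.00685 × 0.5043 = 4.52281 kN.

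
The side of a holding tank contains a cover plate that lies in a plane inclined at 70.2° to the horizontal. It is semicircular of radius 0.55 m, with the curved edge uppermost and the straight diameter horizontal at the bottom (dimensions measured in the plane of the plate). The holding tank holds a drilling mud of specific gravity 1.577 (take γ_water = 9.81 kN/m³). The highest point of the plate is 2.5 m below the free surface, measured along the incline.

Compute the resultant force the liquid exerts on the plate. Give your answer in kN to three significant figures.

γ = 1.577 × 9.81 = 15.47037 kN/m³.
Let θ = 70.2° be the plate's angle to the horizontal; measure y along the incline from where the plane meets the free surface. Vertical depth h = y·sinθ with sinθ = 0.940881.
The centroid lies 4r/(3π) = 0.233427 m above the diameter, so r − 4r/(3π) = 0.55 − 0.233427 = 0.316573 m below the topmost point, so y_c = 2.5 + 0.316573 = 2.81657 m and h_c = 2.81657 × 0.940881 = 2.65006 m.
A = πr²/2 = π × 0.55²/2 = 0.475166 m².
Resultant F = γ·h_c·A = 15.47037 × 2.65006 × 0.475166 = 19.4806 kN.

F ≈ 19.5 kN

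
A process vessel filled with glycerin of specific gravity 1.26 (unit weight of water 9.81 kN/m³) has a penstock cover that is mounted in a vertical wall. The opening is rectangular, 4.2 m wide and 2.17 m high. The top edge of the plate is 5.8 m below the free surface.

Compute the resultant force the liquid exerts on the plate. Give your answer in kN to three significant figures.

F ≈ 776 kN

γ = 1.26 × 9.81 = 12.3606 kN/m³.
The centroid lies 2.17/2 = 1.085 m below the top edge, so the centroid depth is h_c = 5.8 + 1.085 = 6.885 m.
A = 4.2 × 2.17 = 9.114 m².
Resultant F = γ·h_c·A = 12.3606 × 6.885 × 9.114 = 775.626 kN.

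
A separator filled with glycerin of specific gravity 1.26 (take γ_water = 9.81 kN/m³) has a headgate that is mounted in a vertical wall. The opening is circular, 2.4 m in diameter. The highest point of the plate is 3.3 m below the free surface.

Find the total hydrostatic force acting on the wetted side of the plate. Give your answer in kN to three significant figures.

γ = 1.26 × 9.81 = 12.3606 kN/m³.
The centroid is at the centre, 1.2 m below the top of the plate, so the centroid depth is h_c = 3.3 + 1.2 = 4.5 m.
A = π(1.2)² = 4.52389 m².
Resultant F = γ·h_c·A = 12.3606 × 4.5 × 4.52389 = 251.631 kN.

F ≈ 252 kN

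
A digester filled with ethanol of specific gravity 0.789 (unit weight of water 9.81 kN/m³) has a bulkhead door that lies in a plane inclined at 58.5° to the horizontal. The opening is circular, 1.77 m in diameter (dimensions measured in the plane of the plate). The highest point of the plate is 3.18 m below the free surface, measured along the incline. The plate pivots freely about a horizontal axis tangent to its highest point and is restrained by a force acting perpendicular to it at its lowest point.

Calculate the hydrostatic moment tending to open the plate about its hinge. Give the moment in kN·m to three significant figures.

γ = 0.789 × 9.81 = 7.74009 kN/m³.
Let θ = 58.5° be the plate's angle to the horizontal; measure y along the incline from where the plane meets the free surface. Vertical depth h = y·sinθ with sinθ = 0.852640.
The centroid is at the centre, 0.885 m below the top of the plate, so y_c = 3.18 + 0.885 = 4.065 m and h_c = 4.065 × 0.852640 = 3.46598 m.
A = π(0.885)² = 2.46057 m².
Resultant F = γ·h_c·A = 7.74009 × 3.46598 × 2.46057 = 66.0097 kN.
I_c = πr⁴/4 = π × 0.885⁴/4 = 0.481796 m⁴.
Centre of pressure: y_p = y_c + I_c/(y_c·A) = 4.065 + 0.481796/(4.065 × 2.46057) = 4.065 + 0.0481689 = 4.11317 m along the plane.
The resultant acts 0.885 + 0.0481689 = 0.933169 m (along the plate) below the hinge at the top edge, so the moment about the hinge is M = F × 0.933169 = 66.0097 × 0.933169 = 61.5982 kN·m.

M ≈ 61.6 kN·m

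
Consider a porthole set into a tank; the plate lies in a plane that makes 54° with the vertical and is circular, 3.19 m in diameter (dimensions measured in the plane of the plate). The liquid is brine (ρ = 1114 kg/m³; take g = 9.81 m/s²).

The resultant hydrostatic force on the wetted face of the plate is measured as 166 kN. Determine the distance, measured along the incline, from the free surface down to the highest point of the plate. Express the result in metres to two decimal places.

y_top ≈ 1.64 m

γ = ρg = 1114 × 9.81 / 1000 = 10.92834 kN/m³.
A = π(1.595)² = 7.99229 m².
From F = γ·h_c·A, the centroid depth is h_c = 166/(10.92834 × 7.99229) = 1.90056 m.
The plate makes 54° with the vertical, i.e. θ = 90° − 54° = 36° to the horizontal. Measuring y along the incline from the free-surface line, vertical depth h = y·sinθ with sinθ = 0.587785.
Along the incline, y_c = h_c/sinθ = 1.90056/0.587785 = 3.23343 m.
The centroid is at the centre, 1.595 m below the top of the plate, so the highest point sits at y_top = 3.23343 − 1.595 = 1.63843 m along the incline.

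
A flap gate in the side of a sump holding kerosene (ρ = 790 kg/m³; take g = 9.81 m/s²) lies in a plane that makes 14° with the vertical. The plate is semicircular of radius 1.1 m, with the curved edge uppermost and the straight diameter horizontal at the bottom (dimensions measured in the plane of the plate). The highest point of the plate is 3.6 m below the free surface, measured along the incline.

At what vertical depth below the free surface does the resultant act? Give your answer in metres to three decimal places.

h_p = 4.127 m

γ = ρg = 790 × 9.81 / 1000 = 7.7499 kN/m³.
The plate makes 14° with the vertical, i.e. θ = 90° − 14° = 76° to the horizontal. Measuring y along the incline from the free-surface line, vertical depth h = y·sinθ with sinθ = 0.970296.
The centroid lies 4r/(3π) = 0.466854 m above the diameter, so r − 4r/(3π) = 1.1 − 0.466854 = 0.633146 m below the topmost point, so y_c = 3.6 + 0.633146 = 4.23315 m and h_c = 4.23315 × 0.970296 = 4.10741 m.
A = πr²/2 = π × 1.1²/2 = 1.90066 m².
Resultant F = γ·h_c·A = 7.7499 × 4.10741 × 1.90066 = 60.5018 kN.
I_c = (π/8 − 8/(9π))·r⁴ = 0.109757 × 1.1⁴ = 0.160695 m⁴.
Centre of pressure: y_p = y_c + I_c/(y_c·A) = 4.23315 + 0.160695/(4.23315 × 1.90066) = 4.23315 + 0.0199726 = 4.25312 m along the plane.
Vertically, h_p = y_p·sinθ = 4.25312 × 0.970296 = 4.12679 m.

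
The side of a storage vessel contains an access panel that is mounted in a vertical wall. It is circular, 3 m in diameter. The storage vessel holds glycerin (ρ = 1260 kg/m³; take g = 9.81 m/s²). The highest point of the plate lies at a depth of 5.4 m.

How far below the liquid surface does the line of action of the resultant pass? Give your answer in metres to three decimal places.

γ = ρg = 1260 × 9.81 / 1000 = 12.3606 kN/m³.
The centroid is at the centre, 1.5 m below the top of the plate, so the centroid depth is h_c = 5.4 + 1.5 = 6.9 m.
A = π(1.5)² = 7.06858 m².
Resultant F = γ·h_c·A = 12.3606 × 6.9 × 7.06858 = 602.866 kN.
I_c = πr⁴/4 = π × 1.5⁴/4 = 3.97608 m⁴.
Centre of pressure: y_p = y_c + I_c/(y_c·A) = 6.9 + 3.97608/(6.9 × 7.06858) = 6.9 + 0.0815218 = 6.98152 m along the plane.

h_p = 6.982 m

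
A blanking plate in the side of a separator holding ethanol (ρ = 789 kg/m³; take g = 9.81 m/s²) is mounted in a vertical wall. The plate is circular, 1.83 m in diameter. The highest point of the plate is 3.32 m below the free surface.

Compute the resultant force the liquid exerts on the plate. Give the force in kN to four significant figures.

γ = ρg = 789 × 9.81 / 1000 = 7.74009 kN/m³.
The centroid is at the centre, 0.915 m below the top of the plate, so the centroid depth is h_c = 3.32 + 0.915 = 4.235 m.
A = π(0.915)² = 2.63022 m².
Resultant F = γ·h_c·A = 7.74009 × 4.235 × 2.63022 = 86.2167 kN.

F ≈ 86.22 kN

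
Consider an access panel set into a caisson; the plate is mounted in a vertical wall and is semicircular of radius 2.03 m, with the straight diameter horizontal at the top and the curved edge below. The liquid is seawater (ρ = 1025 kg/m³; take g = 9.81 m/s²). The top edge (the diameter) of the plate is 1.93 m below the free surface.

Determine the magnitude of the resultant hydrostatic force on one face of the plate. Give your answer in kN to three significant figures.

γ = ρg = 1025 × 9.81 / 1000 = 10.05525 kN/m³.
The centroid of a semicircle lies 4r/(3π) = 0.861559 m from the diameter, here below the top edge, so the centroid depth is h_c = 1.93 + 0.861559 = 2.79156 m.
A = πr²/2 = π × 2.03²/2 = 6.47309 m².
Resultant F = γ·h_c·A = 10.05525 × 2.79156 × 6.47309 = 181.699 kN.

F ≈ 182 kN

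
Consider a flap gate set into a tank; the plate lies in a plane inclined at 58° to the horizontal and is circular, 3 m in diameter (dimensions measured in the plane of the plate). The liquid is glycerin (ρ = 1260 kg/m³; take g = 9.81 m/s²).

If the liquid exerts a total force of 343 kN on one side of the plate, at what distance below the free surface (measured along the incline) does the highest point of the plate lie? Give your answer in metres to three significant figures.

y_top ≈ 3.13 m

γ = ρg = 1260 × 9.81 / 1000 = 12.3606 kN/m³.
A = π(1.5)² = 7.06858 m².
From F = γ·h_c·A, the centroid depth is h_c = 343/(12.3606 × 7.06858) = 3.92575 m.
Let θ = 58° be the plate's angle to the horizontal; measure y along the incline from where the plane meets the free surface. Vertical depth h = y·sinθ with sinθ = 0.848048.
Along the incline, y_c = h_c/sinθ = 3.92575/0.848048 = 4.62916 m.
The centroid is at the centre, 1.5 m below the top of the plate, so the highest point sits at y_top = 4.62916 − 1.5 = 3.12916 m along the incline.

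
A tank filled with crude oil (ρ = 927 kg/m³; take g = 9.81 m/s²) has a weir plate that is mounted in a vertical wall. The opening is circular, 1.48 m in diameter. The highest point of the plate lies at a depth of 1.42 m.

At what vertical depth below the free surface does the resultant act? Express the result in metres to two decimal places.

h_p = 2.22 m

γ = ρg = 927 × 9.81 / 1000 = 9.09387 kN/m³.
The centroid is at the centre, 0.74 m below the top of the plate, so the centroid depth is h_c = 1.42 + 0.74 = 2.16 m.
A = π(0.74)² = 1.72034 m².
Resultant F = γ·h_c·A = 9.09387 × 2.16 × 1.72034 = 33.7922 kN.
I_c = πr⁴/4 = π × 0.74⁴/4 = 0.235514 m⁴.
Centre of pressure: y_p = y_c + I_c/(y_c·A) = 2.16 + 0.235514/(2.16 × 1.72034) = 2.16 + 0.0633795 = 2.22338 m along the plane.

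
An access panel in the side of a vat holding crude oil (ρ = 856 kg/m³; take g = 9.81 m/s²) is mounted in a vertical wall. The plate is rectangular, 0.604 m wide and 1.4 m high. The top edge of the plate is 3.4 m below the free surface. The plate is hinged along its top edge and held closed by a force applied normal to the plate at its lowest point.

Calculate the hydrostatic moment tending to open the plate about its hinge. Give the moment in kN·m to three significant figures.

M ≈ 21.5 kN·m

γ = ρg = 856 × 9.81 / 1000 = 8.39736 kN/m³.
The centroid lies 1.4/2 = 0.7 m below the top edge, so the centroid depth is h_c = 3.4 + 0.7 = 4.1 m.
A = 0.604 × 1.4 = 0.8456 m².
Resultant F = γ·h_c·A = 8.39736 × 4.1 × 0.8456 = 29.1133 kN.
I_c = b·h³/12 = 0.604 × 1.4³/12 = 0.138115 m⁴.
Centre of pressure: y_p = y_c + I_c/(y_c·A) = 4.1 + 0.138115/(4.1 × 0.8456) = 4.1 + 0.0398375 = 4.13984 m along the plane.
The resultant acts 0.7 + 0.0398375 = 0.739837 m (along the plate) below the hinge at the top edge, so the moment about the hinge is M = F × 0.739837 = 29.1133 × 0.739837 = 21.5391 kN·m.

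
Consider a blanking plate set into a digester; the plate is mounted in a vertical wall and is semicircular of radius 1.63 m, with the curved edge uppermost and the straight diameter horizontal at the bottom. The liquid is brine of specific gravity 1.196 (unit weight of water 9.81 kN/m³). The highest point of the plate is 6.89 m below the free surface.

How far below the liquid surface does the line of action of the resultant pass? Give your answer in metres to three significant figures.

h_p = 7.85 m

γ = 1.196 × 9.81 = 11.73276 kN/m³.
The centroid lies 4r/(3π) = 0.691793 m above the diameter, so r − 4r/(3π) = 1.63 − 0.691793 = 0.938207 m below the topmost point, so the centroid depth is h_c = 6.89 + 0.938207 = 7.82821 m.
A = πr²/2 = π × 1.63²/2 = 4.17345 m².
Resultant F = γ·h_c·A = 11.73276 × 7.82821 × 4.17345 = 383.317 kN.
I_c = (π/8 − 8/(9π))·r⁴ = 0.109757 × 1.63⁴ = 0.774788 m⁴.
Centre of pressure: y_p = y_c + I_c/(y_c·A) = 7.82821 + 0.774788/(7.82821 × 4.17345) = 7.82821 + 0.0237151 = 7.85193 m along the plane.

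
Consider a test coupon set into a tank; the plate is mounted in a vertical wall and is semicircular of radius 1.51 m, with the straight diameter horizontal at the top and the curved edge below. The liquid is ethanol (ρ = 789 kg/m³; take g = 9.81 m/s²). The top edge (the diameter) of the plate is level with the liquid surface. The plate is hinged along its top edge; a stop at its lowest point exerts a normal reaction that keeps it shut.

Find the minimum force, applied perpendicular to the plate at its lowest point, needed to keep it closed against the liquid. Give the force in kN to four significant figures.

γ = ρg = 789 × 9.81 / 1000 = 7.74009 kN/m³.
The centroid of a semicircle lies 4r/(3π) = 0.640864 m from the diameter, here below the top edge, so the centroid depth is h_c = 0.640864 m.
A = πr²/2 = π × 1.51²/2 = 3.58157 m².
Resultant F = γ·h_c·A = 7.74009 × 0.640864 × 3.58157 = 17.7658 kN.
I_c = (π/8 − 8/(9π))·r⁴ = 0.109757 × 1.51⁴ = 0.570611 m⁴.
Centre of pressure: y_p = y_c + I_c/(y_c·A) = 0.640864 + 0.570611/(0.640864 × 3.58157) = 0.640864 + 0.2486 = 0.889464 m along the plane.
The resultant acts 0.640864 + 0.2486 = 0.889464 m (along the plate) below the hinge at the top edge, so the moment about the hinge is M = F × 0.889464 = 17.7658 × 0.889464 = 15.802 kN·m.
A normal force at the bottom, 1.51 m from the hinge, must supply this moment: P = 15.802/1.51 = 10.4649 kN.

P ≈ 10.46 kN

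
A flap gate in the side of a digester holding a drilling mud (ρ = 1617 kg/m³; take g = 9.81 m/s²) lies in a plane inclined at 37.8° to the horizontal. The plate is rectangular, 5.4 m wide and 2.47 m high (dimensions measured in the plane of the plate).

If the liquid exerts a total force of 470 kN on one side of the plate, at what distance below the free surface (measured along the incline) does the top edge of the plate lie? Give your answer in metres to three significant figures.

γ = ρg = 1617 × 9.81 / 1000 = 15.86277 kN/m³.
A = 5.4 × 2.47 = 13.338 m².
From F = γ·h_c·A, the centroid depth is h_c = 470/(15.86277 × 13.338) = 2.22141 m.
Let θ = 37.8° be the plate's angle to the horizontal; measure y along the incline from where the plane meets the free surface. Vertical depth h = y·sinθ with sinθ = 0.612907.
Along the incline, y_c = h_c/sinθ = 2.22141/0.612907 = 3.62438 m.
The centroid lies 2.47/2 = 1.235 m below the top edge, so the top edge sits at y_top = 3.62438 − 1.235 = 2.38938 m along the incline.

y_top ≈ 2.39 m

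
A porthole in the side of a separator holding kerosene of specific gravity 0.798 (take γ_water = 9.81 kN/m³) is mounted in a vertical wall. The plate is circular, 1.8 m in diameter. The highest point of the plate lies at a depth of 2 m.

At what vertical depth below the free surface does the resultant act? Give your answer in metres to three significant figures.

γ = 0.798 × 9.81 = 7.82838 kN/m³.
The centroid is at the centre, 0.9 m below the top of the plate, so the centroid depth is h_c = 2 + 0.9 = 2.9 m.
A = π(0.9)² = 2.54469 m².
Resultant F = γ·h_c·A = 7.82838 × 2.9 × 2.54469 = 57.7703 kN.
I_c = πr⁴/4 = π × 0.9⁴/4 = 0.5153 m⁴.
Centre of pressure: y_p = y_c + I_c/(y_c·A) = 2.9 + 0.5153/(2.9 × 2.54469) = 2.9 + 0.0698276 = 2.96983 m along the plane.

h_p = 2.97 m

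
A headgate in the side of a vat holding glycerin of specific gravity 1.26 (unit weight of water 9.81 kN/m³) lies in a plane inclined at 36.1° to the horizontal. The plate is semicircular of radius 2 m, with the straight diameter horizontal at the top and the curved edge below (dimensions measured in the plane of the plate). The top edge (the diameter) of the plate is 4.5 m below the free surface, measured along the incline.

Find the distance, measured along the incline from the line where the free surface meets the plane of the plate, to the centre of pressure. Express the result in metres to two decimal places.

γ = 1.26 × 9.81 = 12.3606 kN/m³.
Let θ = 36.1° be the plate's angle to the horizontal; measure y along the incline from where the plane meets the free surface. Vertical depth h = y·sinθ with sinθ = 0.589196.
The centroid of a semicircle lies 4r/(3π) = 0.848826 m from the diameter, here below the top edge, so y_c = 4.5 + 0.848826 = 5.34883 m and h_c = 5.34883 × 0.589196 = 3.15151 m.
A = πr²/2 = π × 2²/2 = 6.28319 m².
Resultant F = γ·h_c·A = 12.3606 × 3.15151 × 6.28319 = 244.759 kN.
I_c = (π/8 − 8/(9π))·r⁴ = 0.109757 × 2⁴ = 1.75611 m⁴.
Centre of pressure: y_p = y_c + I_c/(y_c·A) = 5.34883 + 1.75611/(5.34883 × 6.28319) = 5.34883 + 0.0522532 = 5.40108 m along the plane.

y_p = 5.40 m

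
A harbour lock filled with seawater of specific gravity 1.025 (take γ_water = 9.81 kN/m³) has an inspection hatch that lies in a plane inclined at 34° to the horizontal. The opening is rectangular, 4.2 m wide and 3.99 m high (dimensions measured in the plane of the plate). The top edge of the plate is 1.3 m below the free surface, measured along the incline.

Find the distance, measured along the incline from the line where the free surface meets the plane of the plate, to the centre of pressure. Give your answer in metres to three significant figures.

y_p = 3.70 m

γ = 1.025 × 9.81 = 10.05525 kN/m³.
Let θ = 34° be the plate's angle to the horizontal; measure y along the incline from where the plane meets the free surface. Vertical depth h = y·sinθ with sinθ = 0.559193.
The centroid lies 3.99/2 = 1.995 m below the top edge, so y_c = 1.3 + 1.995 = 3.295 m and h_c = 3.295 × 0.559193 = 1.84254 m.
A = 4.2 × 3.99 = 16.758 m².
Resultant F = γ·h_c·A = 10.05525 × 1.84254 × 16.758 = 310.479 kN.
I_c = b·h³/12 = 4.2 × 3.99³/12 = 22.2324 m⁴.
Centre of pressure: y_p = y_c + I_c/(y_c·A) = 3.295 + 22.2324/(3.295 × 16.758) = 3.295 + 0.402632 = 3.69763 m along the plane.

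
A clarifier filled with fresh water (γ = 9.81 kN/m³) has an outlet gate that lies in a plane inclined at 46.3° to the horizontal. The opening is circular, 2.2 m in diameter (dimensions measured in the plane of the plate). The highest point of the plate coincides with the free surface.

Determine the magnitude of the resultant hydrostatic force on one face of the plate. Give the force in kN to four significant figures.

γ = 9.81 kN/m³.
Let θ = 46.3° be the plate's angle to the horizontal; measure y along the incline from where the plane meets the free surface. Vertical depth h = y·sinθ with sinθ = 0.722967.
The centroid is at the centre, 1.1 m below the top of the plate, so y_c = 1.1 m and h_c = 1.1 × 0.722967 = 0.795264 m.
A = π(1.1)² = 3.80133 m².
Resultant F = γ·h_c·A = 9.81 × 0.795264 × 3.80133 = 29.6562 kN.

F ≈ 29.66 kN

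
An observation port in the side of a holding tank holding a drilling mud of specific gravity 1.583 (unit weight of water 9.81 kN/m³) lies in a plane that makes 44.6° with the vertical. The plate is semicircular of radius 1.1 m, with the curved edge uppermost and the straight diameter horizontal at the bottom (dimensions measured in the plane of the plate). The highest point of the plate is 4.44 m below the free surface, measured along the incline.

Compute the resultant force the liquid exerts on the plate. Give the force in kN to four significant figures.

F ≈ 106.6 kN

γ = 1.583 × 9.81 = 15.52923 kN/m³.
The plate makes 44.6° with the vertical, i.e. θ = 90° − 44.6° = 45.4° to the horizontal. Measuring y along the incline from the free-surface line, vertical depth h = y·sinθ with sinθ = 0.712026.
The centroid lies 4r/(3π) = 0.466854 m above the diameter, so r − 4r/(3π) = 1.1 − 0.466854 = 0.633146 m below the topmost point, so y_c = 4.44 + 0.633146 = 5.07315 m and h_c = 5.07315 × 0.712026 = 3.61221 m.
A = πr²/2 = π × 1.1²/2 = 1.90066 m².
Resultant F = γ·h_c·A = 15.52923 × 3.61221 × 1.90066 = 106.617 kN.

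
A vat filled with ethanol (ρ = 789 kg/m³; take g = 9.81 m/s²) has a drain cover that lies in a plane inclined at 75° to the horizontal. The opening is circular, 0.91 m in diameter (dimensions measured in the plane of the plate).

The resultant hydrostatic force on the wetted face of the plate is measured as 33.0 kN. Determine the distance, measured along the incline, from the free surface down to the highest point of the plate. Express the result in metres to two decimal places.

γ = ρg = 789 × 9.81 / 1000 = 7.74009 kN/m³.
A = π(0.455)² = 0.650388 m².
From F = γ·h_c·A, the centroid depth is h_c = 33.0/(7.74009 × 0.650388) = 6.55534 m.
Let θ = 75° be the plate's angle to the horizontal; measure y along the incline from where the plane meets the free surface. Vertical depth h = y·sinθ with sinθ = 0.965926.
Along the incline, y_c = h_c/sinθ = 6.55534/0.965926 = 6.78659 m.
The centroid is at the centre, 0.455 m below the top of the plate, so the highest point sits at y_top = 6.78659 − 0.455 = 6.33159 m along the incline.

y_top ≈ 6.33 m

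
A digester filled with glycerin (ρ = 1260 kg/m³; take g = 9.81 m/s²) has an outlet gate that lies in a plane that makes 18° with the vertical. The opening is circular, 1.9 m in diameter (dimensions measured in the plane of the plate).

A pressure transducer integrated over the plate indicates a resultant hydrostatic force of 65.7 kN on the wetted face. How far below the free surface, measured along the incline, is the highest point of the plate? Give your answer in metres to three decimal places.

y_top ≈ 1.021 m

γ = ρg = 1260 × 9.81 / 1000 = 12.3606 kN/m³.
A = π(0.95)² = 2.83529 m².
From F = γ·h_c·A, the centroid depth is h_c = 65.7/(12.3606 × 2.83529) = 1.87469 m.
The plate makes 18° with the vertical, i.e. θ = 90° − 18° = 72° to the horizontal. Measuring y along the incline from the free-surface line, vertical depth h = y·sinθ with sinθ = 0.951057.
Along the incline, y_c = h_c/sinθ = 1.87469/0.951057 = 1.97116 m.
The centroid is at the centre, 0.95 m below the top of the plate, so the highest point sits at y_top = 1.97116 − 0.95 = 1.02116 m along the incline.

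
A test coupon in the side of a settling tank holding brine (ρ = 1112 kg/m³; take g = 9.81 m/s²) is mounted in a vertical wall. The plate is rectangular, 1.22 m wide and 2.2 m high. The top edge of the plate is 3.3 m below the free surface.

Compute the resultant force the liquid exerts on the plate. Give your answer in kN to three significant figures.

F ≈ 129 kN

γ = ρg = 1112 × 9.81 / 1000 = 10.90872 kN/m³.
The centroid lies 2.2/2 = 1.1 m below the top edge, so the centroid depth is h_c = 3.3 + 1.1 = 4.4 m.
A = 1.22 × 2.2 = 2.684 m².
Resultant F = γ·h_c·A = 10.90872 × 4.4 × 2.684 = 128.828 kN.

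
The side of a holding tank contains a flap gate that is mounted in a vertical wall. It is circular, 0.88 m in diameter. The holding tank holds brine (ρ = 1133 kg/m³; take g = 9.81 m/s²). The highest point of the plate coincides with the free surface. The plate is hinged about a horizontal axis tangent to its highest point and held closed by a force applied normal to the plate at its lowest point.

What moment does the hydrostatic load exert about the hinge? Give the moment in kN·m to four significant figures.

M ≈ 1.636 kN·m

γ = ρg = 1133 × 9.81 / 1000 = 11.11473 kN/m³.
The centroid is at the centre, 0.44 m below the top of the plate, so the centroid depth is h_c = 0.44 m.
A = π(0.44)² = 0.608212 m².
Resultant F = γ·h_c·A = 11.11473 × 0.44 × 0.608212 = 2.97445 kN.
I_c = πr⁴/4 = π × 0.44⁴/4 = 0.0294375 m⁴.
Centre of pressure: y_p = y_c + I_c/(y_c·A) = 0.44 + 0.0294375/(0.44 × 0.608212) = 0.44 + 0.11 = 0.55 m along the plane.
The resultant acts 0.44 + 0.11 = 0.55 m (along the plate) below the hinge at the top edge, so the moment about the hinge is M = F × 0.55 = 2.97445 × 0.55 = 1.63595 kN·m.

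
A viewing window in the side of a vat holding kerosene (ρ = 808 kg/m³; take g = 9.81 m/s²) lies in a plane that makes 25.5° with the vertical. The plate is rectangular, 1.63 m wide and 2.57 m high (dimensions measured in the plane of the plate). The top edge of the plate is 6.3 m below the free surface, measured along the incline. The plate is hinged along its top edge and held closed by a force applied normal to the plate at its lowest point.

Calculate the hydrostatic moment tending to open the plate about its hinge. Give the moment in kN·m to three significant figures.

γ = ρg = 808 × 9.81 / 1000 = 7.92648 kN/m³.
The plate makes 25.5° with the vertical, i.e. θ = 90° − 25.5° = 64.5° to the horizontal. Measuring y along the incline from the free-surface line, vertical depth h = y·sinθ with sinθ = 0.902585.
The centroid lies 2.57/2 = 1.285 m below the top edge, so y_c = 6.3 + 1.285 = 7.585 m and h_c = 7.585 × 0.902585 = 6.84611 m.
A = 1.63 × 2.57 = 4.1891 m².
Resultant F = γ·h_c·A = 7.92648 × 6.84611 × 4.1891 = 227.324 kN.
I_c = b·h³/12 = 1.63 × 2.57³/12 = 2.30572 m⁴.
Centre of pressure: y_p = y_c + I_c/(y_c·A) = 7.585 + 2.30572/(7.585 × 4.1891) = 7.585 + 0.0725655 = 7.65757 m along the plane.
The resultant acts 1.285 + 0.0725655 = 1.35757 m (along the plate) below the hinge at the top edge, so the moment about the hinge is M = F × 1.35757 = 227.324 × 1.35757 = 308.608 kN·m.

M ≈ 309 kN·m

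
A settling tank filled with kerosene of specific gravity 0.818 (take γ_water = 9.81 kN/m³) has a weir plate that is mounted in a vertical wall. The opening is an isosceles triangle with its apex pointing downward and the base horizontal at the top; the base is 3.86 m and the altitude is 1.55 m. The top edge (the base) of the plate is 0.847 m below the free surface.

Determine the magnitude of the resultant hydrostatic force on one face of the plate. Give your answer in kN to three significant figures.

γ = 0.818 × 9.81 = 8.02458 kN/m³.
With the apex down, the centroid sits h/3 = 1.55/3 = 0.516667 m below the base (the top edge), so the centroid depth is h_c = 0.847 + 0.516667 = 1.36367 m.
A = ½ × 3.86 × 1.55 = 2.9915 m².
Resultant F = γ·h_c·A = 8.02458 × 1.36367 × 2.9915 = 32.7356 kN.

F ≈ 32.7 kN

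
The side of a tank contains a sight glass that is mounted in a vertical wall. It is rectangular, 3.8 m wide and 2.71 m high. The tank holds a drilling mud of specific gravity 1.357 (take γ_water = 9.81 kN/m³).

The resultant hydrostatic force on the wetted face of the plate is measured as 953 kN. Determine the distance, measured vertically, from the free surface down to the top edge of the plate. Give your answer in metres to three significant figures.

γ = 1.357 × 9.81 = 13.31217 kN/m³.
A = 3.8 × 2.71 = 10.298 m².
From F = γ·h_c·A, the centroid depth is h_c = 953/(13.31217 × 10.298) = 6.9517 m.
The centroid lies 2.71/2 = 1.355 m below the top edge, so the top edge sits at h_top = 6.9517 − 1.355 = 5.5967 m below the surface.

d_top ≈ 5.60 m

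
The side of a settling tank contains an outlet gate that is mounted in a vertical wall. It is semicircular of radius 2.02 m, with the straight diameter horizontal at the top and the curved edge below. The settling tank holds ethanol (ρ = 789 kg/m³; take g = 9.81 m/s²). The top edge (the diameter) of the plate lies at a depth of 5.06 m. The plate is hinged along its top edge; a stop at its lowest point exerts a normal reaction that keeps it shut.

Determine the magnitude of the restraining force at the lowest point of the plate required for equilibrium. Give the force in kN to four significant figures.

γ = ρg = 789 × 9.81 / 1000 = 7.74009 kN/m³.
The centroid of a semicircle lies 4r/(3π) = 0.857315 m from the diameter, here below the top edge, so the centroid depth is h_c = 5.06 + 0.857315 = 5.91731 m.
A = πr²/2 = π × 2.02²/2 = 6.40948 m².
Resultant F = γ·h_c·A = 7.74009 × 5.91731 × 6.40948 = 293.557 kN.
I_c = (π/8 − 8/(9π))·r⁴ = 0.109757 × 2.02⁴ = 1.82742 m⁴.
Centre of pressure: y_p = y_c + I_c/(y_c·A) = 5.91731 + 1.82742/(5.91731 × 6.40948) = 5.91731 + 0.0481827 = 5.96549 m along the plane.
The resultant acts 0.857315 + 0.0481827 = 0.905498 m (along the plate) below the hinge at the top edge, so the moment about the hinge is M = F × 0.905498 = 293.557 × 0.905498 = 265.815 kN·m.
A normal force at the bottom, 2.02 m from the hinge, must supply this moment: P = 265.815/2.02 = 131.592 kN.

P ≈ 131.6 kN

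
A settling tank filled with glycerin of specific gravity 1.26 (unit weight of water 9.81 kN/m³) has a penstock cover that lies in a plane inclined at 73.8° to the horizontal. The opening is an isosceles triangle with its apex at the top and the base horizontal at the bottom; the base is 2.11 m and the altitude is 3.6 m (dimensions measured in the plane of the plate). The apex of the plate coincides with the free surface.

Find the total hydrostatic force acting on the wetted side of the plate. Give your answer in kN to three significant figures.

F ≈ 108 kN

γ = 1.26 × 9.81 = 12.3606 kN/m³.
Let θ = 73.8° be the plate's angle to the horizontal; measure y along the incline from where the plane meets the free surface. Vertical depth h = y·sinθ with sinθ = 0.960294.
With the apex up, the centroid sits 2h/3 = 2 × 3.6/3 = 2.4 m below the apex, so y_c = 2.4 m and h_c = 2.4 × 0.960294 = 2.30471 m.
A = ½ × 2.11 × 3.6 = 3.798 m².
Resultant F = γ·h_c·A = 12.3606 × 2.30471 × 3.798 = 108.196 kN.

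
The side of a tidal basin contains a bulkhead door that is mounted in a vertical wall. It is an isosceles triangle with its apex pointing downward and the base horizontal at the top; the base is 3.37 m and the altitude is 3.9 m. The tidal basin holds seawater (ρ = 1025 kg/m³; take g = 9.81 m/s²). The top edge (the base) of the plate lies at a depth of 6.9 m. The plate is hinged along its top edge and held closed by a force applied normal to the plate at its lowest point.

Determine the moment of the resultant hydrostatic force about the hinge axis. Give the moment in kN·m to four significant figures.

M ≈ 760.2 kN·m

γ = ρg = 1025 × 9.81 / 1000 = 10.05525 kN/m³.
With the apex down, the centroid sits h/3 = 3.9/3 = 1.3 m below the base (the top edge), so the centroid depth is h_c = 6.9 + 1.3 = 8.2 m.
A = ½ × 3.37 × 3.9 = 6.5715 m².
Resultant F = γ·h_c·A = 10.05525 × 8.2 × 6.5715 = 541.84 kN.
I_c = b·h³/36 = 3.37 × 3.9³/36 = 5.55292 m⁴.
Centre of pressure: y_p = y_c + I_c/(y_c·A) = 8.2 + 5.55292/(8.2 × 6.5715) = 8.2 + 0.103049 = 8.30305 m along the plane.
The resultant acts 1.3 + 0.103049 = 1.40305 m (along the plate) below the hinge at the top edge, so the moment about the hinge is M = F × 1.40305 = 541.84 × 1.40305 = 760.229 kN·m.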